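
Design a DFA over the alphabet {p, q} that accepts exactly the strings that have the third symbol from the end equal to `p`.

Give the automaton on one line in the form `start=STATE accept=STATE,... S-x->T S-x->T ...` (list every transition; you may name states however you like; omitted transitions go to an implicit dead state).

start=s0 accept=s7,s8,s9,s10 s0-p->s1 s0-q->s2 s1-p->s3 s1-q->s4 s2-p->s5 s2-q->s6 s3-p->s7 s3-q->s8 s4-p->s9 s4-q->s10 s5-p->s11 s5-q->s12 s6-p->s13 s6-q->s14 s7-p->s7 s7-q->s8 s8-p->s9 s8-q->s10 s9-p->s11 s9-q->s12 s10-p->s13 s10-q->s14 s11-p->s7 s11-q->s8 s12-p->s9 s12-q->s10 s13-p->s11 s13-q->s12 s14-p->s13 s14-q->s14

Because acceptance depends on a position counted from the end, the machine has to buffer the most recent 3 symbols. Make each state the string of the last up-to-3 symbols read; on input `x` shift the window left and append `x`. Accept when the buffered window has length 3 and begins with `p`.
          p    q  
>  s0     s1   s2 
   s1     s3   s4 
   s2     s5   s6 
   s3     s7   s8 
   s4     s9  s10 
   s5    s11  s12 
   s6    s13  s14 
 * s7     s7   s8 
 * s8     s9  s10 
 * s9    s11  s12 
 * s10   s13  s14 
   s11    s7   s8 
   s12    s9  s10 
   s13   s11  s12 
   s14   s13  s14 
(> = start, * = accepting)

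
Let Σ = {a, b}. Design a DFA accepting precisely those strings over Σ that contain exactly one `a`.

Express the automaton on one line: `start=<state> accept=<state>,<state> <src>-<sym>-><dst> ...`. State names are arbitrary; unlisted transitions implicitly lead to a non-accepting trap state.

start=s0 accept=s1 s0-a->s1 s0-b->s0 s1-a->s2 s1-b->s1 s2-a->s2 s2-b->s2

Only the number of `a`s matters, and only up to 2. Make a chain s0 → s1 → s2 advanced by each `a` (with s2 absorbing); every other symbol self-loops. The accepting set is {s1}.
        a   b  
>  s0   s1  s0 
 * s1   s2  s1 
   s2   s2  s2 
(> = start, * = accepting)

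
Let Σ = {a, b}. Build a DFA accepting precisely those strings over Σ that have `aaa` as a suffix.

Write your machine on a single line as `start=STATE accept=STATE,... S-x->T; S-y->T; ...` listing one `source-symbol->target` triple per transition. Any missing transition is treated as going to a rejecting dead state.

start=q0; accept=q3; q0-a->q1; q0-b->q0; q1-a->q2; q1-b->q0; q2-a->q3; q2-b->q0; q3-a->q3; q3-b->q0

Remember how much of `aaa` the current input suffix matches. State q0 means no match yet; q1 means the last symbol is `a`; q2 means the last 2 symbols are `aa`; q3 means the last 3 symbols are `aaa`. Only q3 accepts. On a mismatch, fall back to the longest proper suffix that is still a prefix of `aaa`.
A 4-state machine:
        a   b  
>  q0   q1  q0 
   q1   q2  q0 
   q2   q3  q0 
 * q3   q3  q0 
(> = start, * = accepting)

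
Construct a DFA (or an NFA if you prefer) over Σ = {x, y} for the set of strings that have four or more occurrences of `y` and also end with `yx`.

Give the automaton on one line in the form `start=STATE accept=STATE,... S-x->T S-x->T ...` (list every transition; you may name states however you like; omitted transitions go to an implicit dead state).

Run two small machines in parallel and take their product. One (6 states) tracks the count of `y`s, saturating at 5; the other (3 states) tracks how much of the suffix `yx` has currently been matched. Each combined state is a pair, one component from each; accept when both components accept.
          x    y  
>  s0     s0   s1 
   s1     s2   s3 
   s2     s4   s3 
   s3     s5   s6 
   s4     s4   s3 
   s5     s7   s6 
   s6     s8   s9 
   s7     s7   s6 
   s8    s10   s9 
   s9    s11  s12 
   s10   s10   s9 
 * s11   s13  s12 
   s12   s14  s12 
   s13   s13  s12 
 * s14   s15  s12 
   s15   s15  s12 
(> = start, * = accepting)

start=s0 accept=s11,s14 s0-x->s0 s0-y->s1 s1-x->s2 s1-y->s3 s2-x->s4 s2-y->s3 s3-x->s5 s3-y->s6 s4-x->s4 s4-y->s3 s5-x->s7 s5-y->s6 s6-x->s8 s6-y->s9 s7-x->s7 s7-y->s6 s8-x->s10 s8-y->s9 s9-x->s11 s9-y->s12 s10-x->s10 s10-y->s9 s11-x->s13 s11-y->s12 s12-x->s14 s12-y->s12 s13-x->s13 s13-y->s12 s14-x->s15 s14-y->s12 s15-x->s15 s15-y->s12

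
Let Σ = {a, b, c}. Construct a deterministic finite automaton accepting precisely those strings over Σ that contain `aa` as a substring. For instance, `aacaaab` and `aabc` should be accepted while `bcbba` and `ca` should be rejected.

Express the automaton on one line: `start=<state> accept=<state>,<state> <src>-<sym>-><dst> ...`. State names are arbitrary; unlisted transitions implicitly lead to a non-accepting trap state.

start=q0 accept=q2 q0-a->q1 q0-b->q0 q0-c->q0 q1-a->q2 q1-b->q0 q1-c->q0 q2-a->q2 q2-b->q2 q2-c->q2

States q0..q1 record the length of the longest prefix of `aa` that matches the current input suffix. Reaching q2 means `aa` has been seen, and we stay there forever. Accept from q2.
3 states suffice.
        a   b   c  
>  q0   q1  q0  q0 
   q1   q2  q0  q0 
 * q2   q2  q2  q2 
(> = start, * = accepting)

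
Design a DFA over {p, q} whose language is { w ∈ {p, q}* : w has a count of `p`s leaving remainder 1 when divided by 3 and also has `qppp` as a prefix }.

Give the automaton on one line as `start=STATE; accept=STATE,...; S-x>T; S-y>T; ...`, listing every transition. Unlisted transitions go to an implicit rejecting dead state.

start=s0; accept=s6; s0-p>s1; s0-q>s2; s1-p>s1; s1-q>s1; s2-p>s3; s2-q>s1; s3-p>s4; s3-q>s1; s4-p>s5; s4-q>s1; s5-p>s6; s5-q>s5; s6-p>s7; s6-q>s6; s7-p>s5; s7-q>s7

Handle the two conditions separately and then intersect. One (3 states) tracks the count of `p`s modulo 3; the other (6 states) tracks whether the input so far still matches the prefix `qppp`. Each combined state is a pair, one component from each; accept when both components accept. Minimizing collapses redundant product states.
        p   q  
>  s0   s1  s2 
   s1   s1  s1 
   s2   s3  s1 
   s3   s4  s1 
   s4   s5  s1 
   s5   s6  s5 
 * s6   s7  s6 
   s7   s5  s7 
(> = start, * = accepting)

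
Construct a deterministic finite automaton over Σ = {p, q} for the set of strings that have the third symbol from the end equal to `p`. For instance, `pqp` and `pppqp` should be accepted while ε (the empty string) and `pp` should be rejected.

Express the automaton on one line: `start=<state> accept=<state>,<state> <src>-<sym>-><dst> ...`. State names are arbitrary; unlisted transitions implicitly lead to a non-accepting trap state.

A DFA must remember the last 3 symbols (since which symbol is third-to-last isn't known until the input ends). Use one state per possible window of the last ≤3 symbols; accept from those whose window starts with `p`.
          p    q  
>  s0     s1   s2 
   s1     s3   s4 
   s2     s5   s6 
   s3     s7   s8 
   s4     s9  s10 
   s5    s11  s12 
   s6    s13  s14 
 * s7     s7   s8 
 * s8     s9  s10 
 * s9    s11  s12 
 * s10   s13  s14 
   s11    s7   s8 
   s12    s9  s10 
   s13   s11  s12 
   s14   s13  s14 
(> = start, * = accepting)

start=s0 accept=s7,s8,s9,s10 s0-p->s1 s0-q->s2 s1-p->s3 s1-q->s4 s2-p->s5 s2-q->s6 s3-p->s7 s3-q->s8 s4-p->s9 s4-q->s10 s5-p->s11 s5-q->s12 s6-p->s13 s6-q->s14 s7-p->s7 s7-q->s8 s8-p->s9 s8-q->s10 s9-p->s11 s9-q->s12 s10-p->s13 s10-q->s14 s11-p->s7 s11-q->s8 s12-p->s9 s12-q->s10 s13-p->s11 s13-q->s12 s14-p->s13 s14-q->s14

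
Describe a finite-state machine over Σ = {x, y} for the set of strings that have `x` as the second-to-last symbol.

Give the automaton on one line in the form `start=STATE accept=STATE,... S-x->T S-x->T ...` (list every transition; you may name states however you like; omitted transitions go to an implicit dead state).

start=S0 accept=S3,S4 S0-x->S1 S0-y->S2 S1-x->S3 S1-y->S4 S2-x->S5 S2-y->S6 S3-x->S3 S3-y->S4 S4-x->S5 S4-y->S6 S5-x->S3 S5-y->S4 S6-x->S5 S6-y->S6

Because acceptance depends on a position counted from the end, the machine has to buffer the most recent 2 symbols. Make each state the string of the last up-to-2 symbols read; on input `x` shift the window left and append `x`. Accept when the buffered window has length 2 and begins with `x`.
7 states suffice.
        x   y  
>  S0   S1  S2 
   S1   S3  S4 
   S2   S5  S6 
 * S3   S3  S4 
 * S4   S5  S6 
   S5   S3  S4 
   S6   S5  S6 
(> = start, * = accepting)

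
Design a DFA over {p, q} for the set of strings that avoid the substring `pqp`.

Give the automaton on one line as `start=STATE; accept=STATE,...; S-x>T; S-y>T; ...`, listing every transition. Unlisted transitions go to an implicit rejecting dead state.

This is the complement of 'contains `pqp`'. Use the same substring-matching states — s0 through s3 holding how much of `pqp` has just been matched — but flip the accepting set: everything except the trap s3 accepts.
With 4 states:
        p   q  
>* s0   s1  s0 
 * s1   s1  s2 
 * s2   s3  s0 
   s3   s3  s3 
(> = start, * = accepting)

start=s0; accept=s0,s1,s2; s0-p>s1; s0-q>s0; s1-p>s1; s1-q>s2; s2-p>s3; s2-q>s0; s3-p>s3; s3-q>s3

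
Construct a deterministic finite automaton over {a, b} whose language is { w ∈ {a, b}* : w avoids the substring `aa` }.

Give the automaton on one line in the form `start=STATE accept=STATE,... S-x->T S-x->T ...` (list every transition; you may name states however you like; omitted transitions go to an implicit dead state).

This is the complement of 'contains `aa`'. Use the same substring-matching states — S0 through S2 holding how much of `aa` has just been matched — but flip the accepting set: everything except the trap S2 accepts.
        a   b  
>* S0   S1  S0 
 * S1   S2  S0 
   S2   S2  S2 
(> = start, * = accepting)

start=S0 accept=S0,S1 S0-a->S1 S0-b->S0 S1-a->S2 S1-b->S0 S2-a->S2 S2-b->S2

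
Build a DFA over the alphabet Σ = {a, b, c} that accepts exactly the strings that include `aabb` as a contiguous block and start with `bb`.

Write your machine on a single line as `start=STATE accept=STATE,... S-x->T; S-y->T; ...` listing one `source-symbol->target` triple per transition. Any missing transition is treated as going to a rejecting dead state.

Run two small machines in parallel and take their product. The first has 5 states tracking whether and how much of `aabb` has been seen; the second has 4 states tracking whether the input so far still matches the prefix `bb`. A product state is a pair (one from each), accepting exactly when both do. Minimizing collapses redundant product states.
With 8 states:
        a   b   c  
>  q0   q1  q2  q1 
   q1   q1  q1  q1 
   q2   q1  q3  q1 
   q3   q4  q3  q3 
   q4   q5  q3  q3 
   q5   q5  q6  q3 
   q6   q4  q7  q3 
 * q7   q7  q7  q7 
(> = start, * = accepting)

start=q0; accept=q7; q0-a->q1; q0-b->q2; q0-c->q1; q1-a->q1; q1-b->q1; q1-c->q1; q2-a->q1; q2-b->q3; q2-c->q1; q3-a->q4; q3-b->q3; q3-c->q3; q4-a->q5; q4-b->q3; q4-c->q3; q5-a->q5; q5-b->q6; q5-c->q3; q6-a->q4; q6-b->q7; q6-c->q3; q7-a->q7; q7-b->q7; q7-c->q7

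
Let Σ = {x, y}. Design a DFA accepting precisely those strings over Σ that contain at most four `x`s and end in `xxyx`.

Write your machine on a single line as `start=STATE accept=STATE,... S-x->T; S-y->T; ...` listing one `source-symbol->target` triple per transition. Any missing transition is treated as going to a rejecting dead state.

start=q0; accept=q8; q0-x->q1; q0-y->q0; q1-x->q2; q1-y->q3; q2-x->q4; q2-y->q5; q3-x->q6; q3-y->q3; q4-x->q7; q4-y->q5; q5-x->q8; q5-y->q7; q6-x->q4; q6-y->q7; q7-x->q7; q7-y->q7; q8-x->q7; q8-y->q7

Handle the two conditions separately and then intersect. The first has 6 states tracking the count of `x`s, saturating at 5; the second has 5 states tracking how much of the suffix `xxyx` has currently been matched. A product state is a pair (one from each), accepting exactly when both do. After merging equivalent states the machine shrinks.
9 states suffice.
        x   y  
>  q0   q1  q0 
   q1   q2  q3 
   q2   q4  q5 
   q3   q6  q3 
   q4   q7  q5 
   q5   q8  q7 
   q6   q4  q7 
   q7   q7  q7 
 * q8   q7  q7 
(> = start, * = accepting)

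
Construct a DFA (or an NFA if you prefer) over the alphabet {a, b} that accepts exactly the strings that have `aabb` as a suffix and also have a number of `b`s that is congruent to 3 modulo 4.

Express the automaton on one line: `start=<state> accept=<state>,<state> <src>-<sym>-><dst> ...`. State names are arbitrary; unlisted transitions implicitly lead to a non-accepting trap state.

Run two small machines in parallel and take their product. The first has 5 states tracking how much of the suffix `aabb` has currently been matched; the second has 4 states tracking the count of `b`s modulo 4. A product state is a pair (one from each), accepting exactly when both do.
          a    b  
>  q0     q1   q2 
   q1     q3   q2 
   q2     q4   q5 
   q3     q3   q6 
   q4     q7   q5 
   q5     q8   q9 
   q6     q4  q10 
   q7     q7  q11 
   q8    q12   q9 
   q9    q13   q0 
   q10    q8   q9 
   q11    q8  q14 
   q12   q12  q15 
   q13   q16   q0 
 * q14   q13   q0 
   q15   q13  q17 
   q16   q16  q18 
   q17    q1   q2 
   q18    q1  q19 
   q19    q4   q5 
(> = start, * = accepting)

start=q0 accept=q14 q0-a->q1 q0-b->q2 q1-a->q3 q1-b->q2 q2-a->q4 q2-b->q5 q3-a->q3 q3-b->q6 q4-a->q7 q4-b->q5 q5-a->q8 q5-b->q9 q6-a->q4 q6-b->q10 q7-a->q7 q7-b->q11 q8-a->q12 q8-b->q9 q9-a->q13 q9-b->q0 q10-a->q8 q10-b->q9 q11-a->q8 q11-b->q14 q12-a->q12 q12-b->q15 q13-a->q16 q13-b->q0 q14-a->q13 q14-b->q0 q15-a->q13 q15-b->q17 q16-a->q16 q16-b->q18 q17-a->q1 q17-b->q2 q18-a->q1 q18-b->q19 q19-a->q4 q19-b->q5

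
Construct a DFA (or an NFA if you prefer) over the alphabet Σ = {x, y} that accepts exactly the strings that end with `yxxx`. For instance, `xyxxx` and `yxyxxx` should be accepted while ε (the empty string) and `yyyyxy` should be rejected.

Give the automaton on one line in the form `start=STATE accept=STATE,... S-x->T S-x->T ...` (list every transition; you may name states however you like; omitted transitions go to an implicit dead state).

Remember how much of `yxxx` the current input suffix matches. State s0 means no match yet; s1 means the last symbol is `y`; s2 means the last 2 symbols are `yx`; s3 means the last 3 symbols are `yxx`; s4 means the last 4 symbols are `yxxx`. Only s4 accepts. On a mismatch, fall back to the longest proper suffix that is still a prefix of `yxxx`.
A 5-state machine:
        x   y  
>  s0   s0  s1 
   s1   s2  s1 
   s2   s3  s1 
   s3   s4  s1 
 * s4   s0  s1 
(> = start, * = accepting)

start=s0 accept=s4 s0-x->s0 s0-y->s1 s1-x->s2 s1-y->s1 s2-x->s3 s2-y->s1 s3-x->s4 s3-y->s1 s4-x->s0 s4-y->s1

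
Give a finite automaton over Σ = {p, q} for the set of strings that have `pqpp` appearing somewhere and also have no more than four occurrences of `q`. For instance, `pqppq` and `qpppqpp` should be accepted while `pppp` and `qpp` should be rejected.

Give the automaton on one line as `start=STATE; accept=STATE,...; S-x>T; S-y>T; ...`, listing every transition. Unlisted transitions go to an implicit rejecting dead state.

start=s0; accept=s10,s15,s18,s20; s0-p>s1; s0-q>s2; s1-p>s1; s1-q>s3; s2-p>s4; s2-q>s5; s3-p>s6; s3-q>s5; s4-p>s4; s4-q>s7; s5-p>s8; s5-q>s9; s6-p>s10; s6-q>s7; s7-p>s11; s7-q>s9; s8-p>s8; s8-q>s12; s9-p>s13; s9-q>s14; s10-p>s10; s10-q>s15; s11-p>s15; s11-q>s12; s12-p>s16; s12-q>s14; s13-p>s13; s13-q>s17; s14-p>s14; s14-q>s14; s15-p>s15; s15-q>s18; s16-p>s18; s16-q>s17; s17-p>s19; s17-q>s14; s18-p>s18; s18-q>s20; s19-p>s20; s19-q>s14; s20-p>s20; s20-q>s14

Build one automaton per condition and run them in lockstep. One (5 states) tracks whether and how much of `pqpp` has been seen; the other (6 states) tracks the count of `q`s, saturating at 5. Each combined state is a pair, one component from each; accept when both components accept. After merging equivalent states the machine shrinks.
21 states suffice.
          p    q  
>  s0     s1   s2 
   s1     s1   s3 
   s2     s4   s5 
   s3     s6   s5 
   s4     s4   s7 
   s5     s8   s9 
   s6    s10   s7 
   s7    s11   s9 
   s8     s8  s12 
   s9    s13  s14 
 * s10   s10  s15 
   s11   s15  s12 
   s12   s16  s14 
   s13   s13  s17 
   s14   s14  s14 
 * s15   s15  s18 
   s16   s18  s17 
   s17   s19  s14 
 * s18   s18  s20 
   s19   s20  s14 
 * s20   s20  s14 
(> = start, * = accepting)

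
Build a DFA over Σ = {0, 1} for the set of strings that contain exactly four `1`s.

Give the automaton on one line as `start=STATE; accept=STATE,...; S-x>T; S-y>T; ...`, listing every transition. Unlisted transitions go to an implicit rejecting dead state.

start=s0; accept=s4; s0-0>s0; s0-1>s1; s1-0>s1; s1-1>s2; s2-0>s2; s2-1>s3; s3-0>s3; s3-1>s4; s4-0>s4; s4-1>s5; s5-0>s5; s5-1>s5

Count `1`s, saturating at 5: states s0 through s4 mean 0 through 4 `1`s seen; s5 means more than 4. Each `1` increments (capped at s5); other symbols loop. Accept from {s4}.
A 6-state machine:
        0   1  
>  s0   s0  s1 
   s1   s1  s2 
   s2   s2  s3 
   s3   s3  s4 
 * s4   s4  s5 
   s5   s5  s5 
(> = start, * = accepting)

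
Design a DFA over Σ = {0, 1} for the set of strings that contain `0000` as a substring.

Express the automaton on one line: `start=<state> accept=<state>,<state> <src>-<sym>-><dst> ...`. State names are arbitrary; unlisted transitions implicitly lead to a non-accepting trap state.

start=q0 accept=q4 q0-0->q1 q0-1->q0 q1-0->q2 q1-1->q0 q2-0->q3 q2-1->q0 q3-0->q4 q3-1->q0 q4-0->q4 q4-1->q4

Track how much of `0000` has been matched so far: state q0 is no progress, q4 is the absorbing accept state reached once `0000` has occurred. Intermediate states record partial matches; on a mismatch, fall back to the longest reusable overlap.
5 states suffice.
        0   1  
>  q0   q1  q0 
   q1   q2  q0 
   q2   q3  q0 
   q3   q4  q0 
 * q4   q4  q4 
(> = start, * = accepting)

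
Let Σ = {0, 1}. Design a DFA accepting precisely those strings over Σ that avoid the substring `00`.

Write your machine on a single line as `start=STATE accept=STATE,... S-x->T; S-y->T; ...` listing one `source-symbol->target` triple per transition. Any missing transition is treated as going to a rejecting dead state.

This is the complement of 'contains `00`'. Use the same substring-matching states — q0 through q2 holding how much of `00` has just been matched — but flip the accepting set: everything except the trap q2 accepts.
With 3 states:
        0   1  
>* q0   q1  q0 
 * q1   q2  q0 
   q2   q2  q2 
(> = start, * = accepting)

start=q0; accept=q0,q1; q0-0->q1; q0-1->q0; q1-0->q2; q1-1->q0; q2-0->q2; q2-1->q2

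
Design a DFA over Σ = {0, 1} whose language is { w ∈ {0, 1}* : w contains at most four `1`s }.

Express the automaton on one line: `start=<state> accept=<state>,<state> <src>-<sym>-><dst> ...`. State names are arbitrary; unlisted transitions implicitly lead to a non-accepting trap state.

Only the number of `1`s matters, and only up to 5. Make a chain S0 → S1 → S2 → S3 → S4 → S5 advanced by each `1` (with S5 absorbing); every other symbol self-loops. The accepting set is {S0, S1, S2, S3, S4}.
A 6-state machine:
        0   1  
>* S0   S0  S1 
 * S1   S1  S2 
 * S2   S2  S3 
 * S3   S3  S4 
 * S4   S4  S5 
   S5   S5  S5 
(> = start, * = accepting)

start=S0 accept=S0,S1,S2,S3,S4 S0-0->S0 S0-1->S1 S1-0->S1 S1-1->S2 S2-0->S2 S2-1->S3 S3-0->S3 S3-1->S4 S4-0->S4 S4-1->S5 S5-0->S5 S5-1->S5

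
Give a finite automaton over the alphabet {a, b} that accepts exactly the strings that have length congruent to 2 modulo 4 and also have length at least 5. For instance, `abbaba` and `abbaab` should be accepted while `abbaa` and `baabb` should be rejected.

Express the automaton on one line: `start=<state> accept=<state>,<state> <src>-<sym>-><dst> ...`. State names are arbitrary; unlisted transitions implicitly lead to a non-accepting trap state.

start=S0 accept=S6 S0-a->S1 S0-b->S1 S1-a->S2 S1-b->S2 S2-a->S3 S2-b->S3 S3-a->S4 S3-b->S4 S4-a->S5 S4-b->S5 S5-a->S6 S5-b->S6 S6-a->S3 S6-b->S3

Handle the two conditions separately and then intersect. One (4 states) tracks the input length modulo 4; the other (7 states) tracks the input length, saturating at 6. Each combined state is a pair, one component from each; accept when both components accept. After merging equivalent states the machine shrinks.
        a   b  
>  S0   S1  S1 
   S1   S2  S2 
   S2   S3  S3 
   S3   S4  S4 
   S4   S5  S5 
   S5   S6  S6 
 * S6   S3  S3 
(> = start, * = accepting)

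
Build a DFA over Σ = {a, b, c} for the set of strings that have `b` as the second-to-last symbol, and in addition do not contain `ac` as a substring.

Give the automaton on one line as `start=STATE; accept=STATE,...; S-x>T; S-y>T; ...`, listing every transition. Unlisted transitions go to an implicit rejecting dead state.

start=s0; accept=s7,s8,s9; s0-a>s1; s0-b>s2; s0-c>s3; s1-a>s4; s1-b>s5; s1-c>s6; s2-a>s7; s2-b>s8; s2-c>s9; s3-a>s10; s3-b>s11; s3-c>s12; s4-a>s4; s4-b>s5; s4-c>s6; s5-a>s7; s5-b>s8; s5-c>s9; s6-a>s13; s6-b>s14; s6-c>s15; s7-a>s4; s7-b>s5; s7-c>s6; s8-a>s7; s8-b>s8; s8-c>s9; s9-a>s10; s9-b>s11; s9-c>s12; s10-a>s4; s10-b>s5; s10-c>s6; s11-a>s7; s11-b>s8; s11-c>s9; s12-a>s10; s12-b>s11; s12-c>s12; s13-a>s16; s13-b>s17; s13-c>s6; s14-a>s18; s14-b>s19; s14-c>s20; s15-a>s13; s15-b>s14; s15-c>s15; s16-a>s16; s16-b>s17; s16-c>s6; s17-a>s18; s17-b>s19; s17-c>s20; s18-a>s16; s18-b>s17; s18-c>s6; s19-a>s18; s19-b>s19; s19-c>s20; s20-a>s13; s20-b>s14; s20-c>s15

Run two small machines in parallel and take their product. One (13 states) tracks the last 2 symbols read; the other (3 states) tracks partial matches of the forbidden pattern `ac`. Each combined state is a pair, one component from each; accept when both components accept.
A 21-state machine:
          a    b    c  
>  s0     s1   s2   s3 
   s1     s4   s5   s6 
   s2     s7   s8   s9 
   s3    s10  s11  s12 
   s4     s4   s5   s6 
   s5     s7   s8   s9 
   s6    s13  s14  s15 
 * s7     s4   s5   s6 
 * s8     s7   s8   s9 
 * s9    s10  s11  s12 
   s10    s4   s5   s6 
   s11    s7   s8   s9 
   s12   s10  s11  s12 
   s13   s16  s17   s6 
   s14   s18  s19  s20 
   s15   s13  s14  s15 
   s16   s16  s17   s6 
   s17   s18  s19  s20 
   s18   s16  s17   s6 
   s19   s18  s19  s20 
   s20   s13  s14  s15 
(> = start, * = accepting)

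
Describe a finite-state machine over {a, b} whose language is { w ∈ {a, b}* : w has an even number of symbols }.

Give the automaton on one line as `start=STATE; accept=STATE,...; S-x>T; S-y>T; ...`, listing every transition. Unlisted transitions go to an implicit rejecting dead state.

start=S0; accept=S0; S0-a>S1; S0-b>S1; S1-a>S0; S1-b>S0

Only the length mod 2 matters, so use a 2-cycle: from any state, every input symbol moves to the next state, wrapping S1 back to S0. Mark S0 accepting.
With 2 states:
        a   b  
>* S0   S1  S1 
   S1   S0  S0 
(> = start, * = accepting)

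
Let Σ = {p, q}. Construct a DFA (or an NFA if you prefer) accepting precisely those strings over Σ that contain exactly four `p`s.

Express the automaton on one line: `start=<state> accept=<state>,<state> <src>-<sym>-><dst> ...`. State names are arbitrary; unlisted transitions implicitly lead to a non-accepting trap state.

Count `p`s, saturating at 5: states A through E mean 0 through 4 `p`s seen; F means more than 4. Each `p` increments (capped at F); other symbols loop. Accept from {E}.
       p  q 
>  A   B  A 
   B   C  B 
   C   D  C 
   D   E  D 
 * E   F  E 
   F   F  F 
(> = start, * = accepting)

start=A accept=E A-p->B A-q->A B-p->C B-q->B C-p->D C-q->C D-p->E D-q->D E-p->F E-q->E F-p->F F-q->F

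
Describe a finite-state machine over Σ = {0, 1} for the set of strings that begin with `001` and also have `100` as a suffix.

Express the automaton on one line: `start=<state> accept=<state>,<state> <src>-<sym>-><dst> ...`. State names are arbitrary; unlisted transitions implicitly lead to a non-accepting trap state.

Run two small machines in parallel and take their product. One (5 states) tracks whether the input so far still matches the prefix `001`; the other (4 states) tracks how much of the suffix `100` has currently been matched. Each combined state is a pair, one component from each; accept when both components accept. Minimizing collapses redundant product states.
An 8-state machine:
       0  1 
>  A   B  C 
   B   D  C 
   C   C  C 
   D   C  E 
   E   F  E 
   F   G  E 
 * G   H  E 
   H   H  E 
(> = start, * = accepting)

start=A accept=G A-0->B A-1->C B-0->D B-1->C C-0->C C-1->C D-0->C D-1->E E-0->F E-1->E F-0->G F-1->E G-0->H G-1->E H-0->H H-1->E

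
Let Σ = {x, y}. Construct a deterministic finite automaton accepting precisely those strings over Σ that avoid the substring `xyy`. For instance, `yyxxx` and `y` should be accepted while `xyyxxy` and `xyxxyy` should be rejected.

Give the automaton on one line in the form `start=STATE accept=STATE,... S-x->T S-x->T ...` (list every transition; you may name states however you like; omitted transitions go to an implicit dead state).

start=q0 accept=q0,q1,q2 q0-x->q1 q0-y->q0 q1-x->q1 q1-y->q2 q2-x->q1 q2-y->q3 q3-x->q3 q3-y->q3

This is the complement of 'contains `xyy`'. Use the same substring-matching states — q0 through q3 holding how much of `xyy` has just been matched — but flip the accepting set: everything except the trap q3 accepts.
A 4-state machine:
        x   y  
>* q0   q1  q0 
 * q1   q1  q2 
 * q2   q1  q3 
   q3   q3  q3 
(> = start, * = accepting)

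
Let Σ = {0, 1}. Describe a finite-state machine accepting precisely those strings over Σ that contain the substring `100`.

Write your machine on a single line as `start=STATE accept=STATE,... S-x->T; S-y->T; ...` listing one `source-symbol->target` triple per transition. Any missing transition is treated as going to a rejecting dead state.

States s0..s2 record the length of the longest prefix of `100` that matches the current input suffix. Reaching s3 means `100` has been seen, and we stay there forever. Accept from s3.
4 states suffice.
        0   1  
>  s0   s0  s1 
   s1   s2  s1 
   s2   s3  s1 
 * s3   s3  s3 
(> = start, * = accepting)

start=s0; accept=s3; s0-0->s0; s0-1->s1; s1-0->s2; s1-1->s1; s2-0->s3; s2-1->s1; s3-0->s3; s3-1->s3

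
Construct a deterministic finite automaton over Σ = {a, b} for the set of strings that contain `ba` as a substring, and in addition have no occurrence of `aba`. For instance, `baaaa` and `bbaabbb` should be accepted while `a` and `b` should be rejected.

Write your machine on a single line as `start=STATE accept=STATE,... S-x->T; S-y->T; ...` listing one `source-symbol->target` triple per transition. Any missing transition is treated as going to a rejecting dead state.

start=q0; accept=q4,q6,q7; q0-a->q1; q0-b->q2; q1-a->q1; q1-b->q3; q2-a->q4; q2-b->q2; q3-a->q5; q3-b->q2; q4-a->q4; q4-b->q6; q5-a->q5; q5-b->q5; q6-a->q5; q6-b->q7; q7-a->q4; q7-b->q7

Handle the two conditions separately and then intersect. The first has 3 states tracking whether and how much of `ba` has been seen; the second has 4 states tracking partial matches of the forbidden pattern `aba`. A product state is a pair (one from each), accepting exactly when both do.
An 8-state machine:
        a   b  
>  q0   q1  q2 
   q1   q1  q3 
   q2   q4  q2 
   q3   q5  q2 
 * q4   q4  q6 
   q5   q5  q5 
 * q6   q5  q7 
 * q7   q4  q7 
(> = start, * = accepting)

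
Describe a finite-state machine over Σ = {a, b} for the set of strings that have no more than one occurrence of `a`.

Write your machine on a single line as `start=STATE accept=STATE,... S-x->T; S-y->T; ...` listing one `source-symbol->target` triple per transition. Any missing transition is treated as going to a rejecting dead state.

Count `a`s, saturating at 2: state s0 means no `a` yet, s1 means one `a` seen, s2 means more than one. Each `a` increments (capped at s2); other symbols loop. Accept from {s0, s1}.
3 states suffice.
        a   b  
>* s0   s1  s0 
 * s1   s2  s1 
   s2   s2  s2 
(> = start, * = accepting)

start=s0; accept=s0,s1; s0-a->s1; s0-b->s0; s1-a->s2; s1-b->s1; s2-a->s2; s2-b->s2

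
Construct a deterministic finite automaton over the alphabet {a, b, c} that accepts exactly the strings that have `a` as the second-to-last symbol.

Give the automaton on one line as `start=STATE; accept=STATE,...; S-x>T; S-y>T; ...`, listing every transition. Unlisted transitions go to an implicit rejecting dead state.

start=q0; accept=q4,q5,q6; q0-a>q1; q0-b>q2; q0-c>q3; q1-a>q4; q1-b>q5; q1-c>q6; q2-a>q7; q2-b>q8; q2-c>q9; q3-a>q10; q3-b>q11; q3-c>q12; q4-a>q4; q4-b>q5; q4-c>q6; q5-a>q7; q5-b>q8; q5-c>q9; q6-a>q10; q6-b>q11; q6-c>q12; q7-a>q4; q7-b>q5; q7-c>q6; q8-a>q7; q8-b>q8; q8-c>q9; q9-a>q10; q9-b>q11; q9-c>q12; q10-a>q4; q10-b>q5; q10-c>q6; q11-a>q7; q11-b>q8; q11-c>q9; q12-a>q10; q12-b>q11; q12-c>q12

A DFA must remember the last 2 symbols (since which symbol is second-to-last isn't known until the input ends). Use one state per possible window of the last ≤2 symbols; accept from those whose window starts with `a`.
With 13 states:
          a    b    c  
>  q0     q1   q2   q3 
   q1     q4   q5   q6 
   q2     q7   q8   q9 
   q3    q10  q11  q12 
 * q4     q4   q5   q6 
 * q5     q7   q8   q9 
 * q6    q10  q11  q12 
   q7     q4   q5   q6 
   q8     q7   q8   q9 
   q9    q10  q11  q12 
   q10    q4   q5   q6 
   q11    q7   q8   q9 
   q12   q10  q11  q12 
(> = start, * = accepting)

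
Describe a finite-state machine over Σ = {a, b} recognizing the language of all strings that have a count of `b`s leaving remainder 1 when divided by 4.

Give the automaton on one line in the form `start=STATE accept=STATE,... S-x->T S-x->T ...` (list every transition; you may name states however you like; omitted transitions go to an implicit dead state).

Keep the running count of `b`s modulo 4: each `b` advances along the cycle s0 → s1 → s2 → s3 → s0 while other symbols loop. Accept at s1.
        a   b  
>  s0   s0  s1 
 * s1   s1  s2 
   s2   s2  s3 
   s3   s3  s0 
(> = start, * = accepting)

start=s0 accept=s1 s0-a->s0 s0-b->s1 s1-a->s1 s1-b->s2 s2-a->s2 s2-b->s3 s3-a->s3 s3-b->s0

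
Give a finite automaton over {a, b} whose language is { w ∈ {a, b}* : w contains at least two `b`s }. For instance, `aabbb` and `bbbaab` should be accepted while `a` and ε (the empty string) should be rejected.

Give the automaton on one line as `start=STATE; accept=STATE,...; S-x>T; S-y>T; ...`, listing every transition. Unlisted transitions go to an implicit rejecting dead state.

start=q0; accept=q2,q3; q0-a>q0; q0-b>q1; q1-a>q1; q1-b>q2; q2-a>q2; q2-b>q3; q3-a>q3; q3-b>q3

Count `b`s, saturating at 3: states q0 through q2 mean 0 through 2 `b`s seen; q3 means more than 2. Each `b` increments (capped at q3); other symbols loop. Accept from {q2, q3}.
        a   b  
>  q0   q0  q1 
   q1   q1  q2 
 * q2   q2  q3 
 * q3   q3  q3 
(> = start, * = accepting)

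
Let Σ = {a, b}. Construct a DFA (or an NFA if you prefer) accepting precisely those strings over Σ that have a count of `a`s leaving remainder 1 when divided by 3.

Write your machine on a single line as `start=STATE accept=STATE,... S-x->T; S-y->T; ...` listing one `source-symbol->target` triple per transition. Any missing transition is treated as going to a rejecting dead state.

Keep the running count of `a`s modulo 3: each `a` advances along the cycle S0 → S1 → S2 → S0 while other symbols loop. Accept at S1.
A 3-state machine:
        a   b  
>  S0   S1  S0 
 * S1   S2  S1 
   S2   S0  S2 
(> = start, * = accepting)

start=S0; accept=S1; S0-a->S1; S0-b->S0; S1-a->S2; S1-b->S1; S2-a->S0; S2-b->S2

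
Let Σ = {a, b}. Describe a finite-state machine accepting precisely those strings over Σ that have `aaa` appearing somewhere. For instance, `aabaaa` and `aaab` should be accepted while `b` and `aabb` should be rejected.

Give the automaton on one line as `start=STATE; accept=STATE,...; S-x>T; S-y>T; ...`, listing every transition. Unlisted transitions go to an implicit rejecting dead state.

States q0..q2 record the length of the longest prefix of `aaa` that matches the current input suffix. Reaching q3 means `aaa` has been seen, and we stay there forever. Accept from q3.
4 states suffice.
        a   b  
>  q0   q1  q0 
   q1   q2  q0 
   q2   q3  q0 
 * q3   q3  q3 
(> = start, * = accepting)

start=q0; accept=q3; q0-a>q1; q0-b>q0; q1-a>q2; q1-b>q0; q2-a>q3; q2-b>q0; q3-a>q3; q3-b>q3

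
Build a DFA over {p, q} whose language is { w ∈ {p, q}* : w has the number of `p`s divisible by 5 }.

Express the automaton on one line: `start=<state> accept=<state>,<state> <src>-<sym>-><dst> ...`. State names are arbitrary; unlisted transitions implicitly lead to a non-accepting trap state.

start=s0 accept=s0 s0-p->s1 s0-q->s0 s1-p->s2 s1-q->s1 s2-p->s3 s2-q->s2 s3-p->s4 s3-q->s3 s4-p->s0 s4-q->s4

Keep the running count of `p`s modulo 5: each `p` advances along the cycle s0 → s1 → s2 → s3 → s4 → s0 while other symbols loop. Accept at s0.
A 5-state machine:
        p   q  
>* s0   s1  s0 
   s1   s2  s1 
   s2   s3  s2 
   s3   s4  s3 
   s4   s0  s4 
(> = start, * = accepting)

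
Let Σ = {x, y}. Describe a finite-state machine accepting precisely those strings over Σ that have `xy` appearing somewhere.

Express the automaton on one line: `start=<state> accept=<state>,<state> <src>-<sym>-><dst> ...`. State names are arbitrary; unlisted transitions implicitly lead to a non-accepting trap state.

start=A accept=C A-x->B A-y->A B-x->B B-y->C C-x->C C-y->C

Track how much of `xy` has been matched so far: state A is no progress, C is the absorbing accept state reached once `xy` has occurred. Intermediate states record partial matches; on a mismatch, fall back to the longest reusable overlap.
A 3-state machine:
       x  y 
>  A   B  A 
   B   B  C 
 * C   C  C 
(> = start, * = accepting)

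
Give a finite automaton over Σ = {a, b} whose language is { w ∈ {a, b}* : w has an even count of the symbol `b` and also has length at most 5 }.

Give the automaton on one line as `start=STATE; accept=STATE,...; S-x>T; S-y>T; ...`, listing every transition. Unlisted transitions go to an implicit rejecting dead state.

start=q0; accept=q0,q1,q3,q5,q7,q9; q0-a>q1; q0-b>q2; q1-a>q3; q1-b>q4; q2-a>q4; q2-b>q3; q3-a>q5; q3-b>q6; q4-a>q6; q4-b>q5; q5-a>q7; q5-b>q8; q6-a>q8; q6-b>q7; q7-a>q9; q7-b>q10; q8-a>q10; q8-b>q9; q9-a>q11; q9-b>q12; q10-a>q12; q10-b>q11; q11-a>q11; q11-b>q12; q12-a>q12; q12-b>q11

Run two small machines in parallel and take their product. The first has 2 states tracking the count of `b`s modulo 2; the second has 7 states tracking the input length, saturating at 6. A product state is a pair (one from each), accepting exactly when both do.
A 13-state machine:
          a    b  
>* q0     q1   q2 
 * q1     q3   q4 
   q2     q4   q3 
 * q3     q5   q6 
   q4     q6   q5 
 * q5     q7   q8 
   q6     q8   q7 
 * q7     q9  q10 
   q8    q10   q9 
 * q9    q11  q12 
   q10   q12  q11 
   q11   q11  q12 
   q12   q12  q11 
(> = start, * = accepting)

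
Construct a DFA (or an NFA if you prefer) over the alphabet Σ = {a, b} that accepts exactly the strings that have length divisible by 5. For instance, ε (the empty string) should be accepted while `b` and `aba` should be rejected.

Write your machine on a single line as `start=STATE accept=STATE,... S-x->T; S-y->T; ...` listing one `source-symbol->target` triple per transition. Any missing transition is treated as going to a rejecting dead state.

start=q0; accept=q0; q0-a->q1; q0-b->q1; q1-a->q2; q1-b->q2; q2-a->q3; q2-b->q3; q3-a->q4; q3-b->q4; q4-a->q0; q4-b->q0

Count input length modulo 5: every symbol advances one step around the cycle q0 → q1 → q2 → q3 → q4 → q0. Accept at q0.
A 5-state machine:
        a   b  
>* q0   q1  q1 
   q1   q2  q2 
   q2   q3  q3 
   q3   q4  q4 
   q4   q0  q0 
(> = start, * = accepting)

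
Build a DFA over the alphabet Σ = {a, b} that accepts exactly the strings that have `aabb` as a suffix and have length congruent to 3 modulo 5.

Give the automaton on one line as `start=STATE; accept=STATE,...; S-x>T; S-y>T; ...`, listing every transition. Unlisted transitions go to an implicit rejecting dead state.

Build one automaton per condition and run them in lockstep. The first has 5 states tracking how much of the suffix `aabb` has currently been matched; the second has 5 states tracking the input length modulo 5. A product state is a pair (one from each), accepting exactly when both do. After merging equivalent states the machine shrinks.
With 9 states:
        a   b  
>  q0   q1  q1 
   q1   q2  q2 
   q2   q3  q3 
   q3   q4  q4 
   q4   q5  q0 
   q5   q6  q1 
   q6   q2  q7 
   q7   q3  q8 
 * q8   q4  q4 
(> = start, * = accepting)

start=q0; accept=q8; q0-a>q1; q0-b>q1; q1-a>q2; q1-b>q2; q2-a>q3; q2-b>q3; q3-a>q4; q3-b>q4; q4-a>q5; q4-b>q0; q5-a>q6; q5-b>q1; q6-a>q2; q6-b>q7; q7-a>q3; q7-b>q8; q8-a>q4; q8-b>q4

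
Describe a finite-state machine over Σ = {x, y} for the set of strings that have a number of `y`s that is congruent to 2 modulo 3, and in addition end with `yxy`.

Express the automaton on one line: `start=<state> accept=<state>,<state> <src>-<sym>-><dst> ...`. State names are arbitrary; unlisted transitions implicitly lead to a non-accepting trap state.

Build one automaton per condition and run them in lockstep. The first has 3 states tracking the count of `y`s modulo 3; the second has 4 states tracking how much of the suffix `yxy` has currently been matched. A product state is a pair (one from each), accepting exactly when both do.
With 12 states:
       x  y 
>  A   A  B 
   B   C  D 
   C   E  F 
   D   G  H 
   E   E  D 
 * F   G  H 
   G   I  J 
   H   K  B 
   I   I  H 
   J   K  B 
   K   A  L 
   L   C  D 
(> = start, * = accepting)

start=A accept=F A-x->A A-y->B B-x->C B-y->D C-x->E C-y->F D-x->G D-y->H E-x->E E-y->D F-x->G F-y->H G-x->I G-y->J H-x->K H-y->B I-x->I I-y->H J-x->K J-y->B K-x->A K-y->L L-x->C L-y->D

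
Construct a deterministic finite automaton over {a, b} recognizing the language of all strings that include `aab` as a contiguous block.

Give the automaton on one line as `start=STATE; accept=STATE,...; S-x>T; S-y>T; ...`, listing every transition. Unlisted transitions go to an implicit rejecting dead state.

start=q0; accept=q3; q0-a>q1; q0-b>q0; q1-a>q2; q1-b>q0; q2-a>q2; q2-b>q3; q3-a>q3; q3-b>q3

Track how much of `aab` has been matched so far: state q0 is no progress, q3 is the absorbing accept state reached once `aab` has occurred. Intermediate states record partial matches; on a mismatch, fall back to the longest reusable overlap.
A 4-state machine:
        a   b  
>  q0   q1  q0 
   q1   q2  q0 
   q2   q2  q3 
 * q3   q3  q3 
(> = start, * = accepting)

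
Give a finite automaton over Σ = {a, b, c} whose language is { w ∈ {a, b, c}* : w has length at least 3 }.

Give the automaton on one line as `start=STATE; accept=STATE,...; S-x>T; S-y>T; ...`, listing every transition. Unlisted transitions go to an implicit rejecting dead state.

Count input length up to 4: every symbol moves from S0 toward S4, which means 'more than 3' and absorbs. Accept from {S3, S4}.
A 5-state machine:
        a   b   c  
>  S0   S1  S1  S1 
   S1   S2  S2  S2 
   S2   S3  S3  S3 
 * S3   S4  S4  S4 
 * S4   S4  S4  S4 
(> = start, * = accepting)

start=S0; accept=S3,S4; S0-a>S1; S0-b>S1; S0-c>S1; S1-a>S2; S1-b>S2; S1-c>S2; S2-a>S3; S2-b>S3; S2-c>S3; S3-a>S4; S3-b>S4; S3-c>S4; S4-a>S4; S4-b>S4; S4-c>S4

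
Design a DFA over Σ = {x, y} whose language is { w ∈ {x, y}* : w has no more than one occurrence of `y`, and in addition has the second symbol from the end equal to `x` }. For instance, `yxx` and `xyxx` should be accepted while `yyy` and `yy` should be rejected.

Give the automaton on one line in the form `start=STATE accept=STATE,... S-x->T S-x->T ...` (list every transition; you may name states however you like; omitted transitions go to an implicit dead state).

start=q0 accept=q3,q4,q7 q0-x->q1 q0-y->q2 q1-x->q3 q1-y->q4 q2-x->q5 q2-y->q6 q3-x->q3 q3-y->q4 q4-x->q5 q4-y->q6 q5-x->q7 q5-y->q6 q6-x->q6 q6-y->q6 q7-x->q7 q7-y->q6

Run two small machines in parallel and take their product. One (3 states) tracks the count of `y`s, saturating at 2; the other (7 states) tracks the last 2 symbols read. Each combined state is a pair, one component from each; accept when both components accept. After merging equivalent states the machine shrinks.
With 8 states:
        x   y  
>  q0   q1  q2 
   q1   q3  q4 
   q2   q5  q6 
 * q3   q3  q4 
 * q4   q5  q6 
   q5   q7  q6 
   q6   q6  q6 
 * q7   q7  q6 
(> = start, * = accepting)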